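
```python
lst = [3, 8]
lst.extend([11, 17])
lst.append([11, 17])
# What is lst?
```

After line 1: lst = [3, 8]
After line 2 (extend unpacks [11, 17]): lst = [3, 8, 11, 17]
After line 3 (append adds [11, 17] as single element): lst = [3, 8, 11, 17, [11, 17]]

[3, 8, 11, 17, [11, 17]]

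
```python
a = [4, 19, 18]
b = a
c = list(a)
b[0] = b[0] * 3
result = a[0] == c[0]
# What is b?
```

After line 1: a = [4, 19, 18]
After line 2 (b = a, alias): a = [4, 19, 18], b = [4, 19, 18]
After line 3 (c = list(a) is a copy, new object): c = [4, 19, 18]
After line 4 (b[0] = 4 * 3 = 12; mutates shared a/b): a = b = [12, 19, 18], c = [4, 19, 18]
After line 5 (a[0] = 12, c[0] = 4; result = False)

[12, 19, 18]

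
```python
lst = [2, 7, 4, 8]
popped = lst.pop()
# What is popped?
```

8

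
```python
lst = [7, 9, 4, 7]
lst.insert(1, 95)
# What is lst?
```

[7, 95, 9, 4, 7]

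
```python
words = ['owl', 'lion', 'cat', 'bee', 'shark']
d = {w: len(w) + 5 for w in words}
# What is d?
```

{'owl': 8, 'lion': 9, 'cat': 8, 'bee': 8, 'shark': 10}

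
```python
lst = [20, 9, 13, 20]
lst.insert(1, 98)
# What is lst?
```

[20, 98, 9, 13, 20]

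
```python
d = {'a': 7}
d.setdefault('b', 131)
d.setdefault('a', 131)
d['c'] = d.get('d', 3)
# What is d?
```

After line 1: d = {'a': 7}
After line 2 (setdefault adds 'b'=131): d = {'a': 7, 'b': 131}
After line 3 (setdefault 'a' no-op, already exists): d = {'a': 7, 'b': 131}
After line 4 (get('d', 3) returns default since 'd' not in d): d = {'a': 7, 'b': 131, 'c': 3}

{'a': 7, 'b': 131, 'c': 3}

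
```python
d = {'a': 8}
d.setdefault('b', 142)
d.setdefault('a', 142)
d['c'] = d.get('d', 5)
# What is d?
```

After line 1: d = {'a': 8}
After line 2 (setdefault adds 'b'=142): d = {'a': 8, 'b': 142}
After line 3 (setdefault 'a' no-op, already exists): d = {'a': 8, 'b': 142}
After line 4 (get('d', 5) returns default since 'd' not in d): d = {'a': 8, 'b': 142, 'c': 5}

{'a': 8, 'b': 142, 'c': 5}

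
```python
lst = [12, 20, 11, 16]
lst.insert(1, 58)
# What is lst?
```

[12, 58, 20, 11, 16]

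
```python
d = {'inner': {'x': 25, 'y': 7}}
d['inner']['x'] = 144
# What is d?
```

After line 1: d = {'inner': {'x': 25, 'y': 7}}
After line 2 (inner x overwritten): d = {'inner': {'x': 144, 'y': 7}}

{'inner': {'x': 144, 'y': 7}}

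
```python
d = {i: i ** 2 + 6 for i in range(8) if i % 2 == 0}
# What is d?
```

{0: 6, 2: 10, 4: 22, 6: 42}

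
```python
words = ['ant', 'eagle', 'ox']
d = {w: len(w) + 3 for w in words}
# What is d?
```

{'ant': 6, 'eagle': 8, 'ox': 5}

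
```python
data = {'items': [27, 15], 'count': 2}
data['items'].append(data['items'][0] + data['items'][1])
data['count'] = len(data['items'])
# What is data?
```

After line 1: data = {'items': [27, 15], 'count': 2}
After line 2 (append 27 + 15 = 42): data = {'items': [27, 15, 42], 'count': 2}
After line 3 (count = len(items) = 3): data = {'items': [27, 15, 42], 'count': 3}

{'items': [27, 15, 42], 'count': 3}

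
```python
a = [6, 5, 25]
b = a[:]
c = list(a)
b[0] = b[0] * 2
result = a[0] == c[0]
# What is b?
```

After line 1: a = [6, 5, 25]
After line 2 (b = a[:], copy): a = [6, 5, 25], b = [6, 5, 25]
After line 3 (c = list(a) is a copy, new object): c = [6, 5, 25]
After line 4 (b[0] = 6 * 2 = 12; only b mutates (copy)): a = [6, 5, 25], b = [12, 5, 25], c = [6, 5, 25]
After line 5 (a[0] = 6, c[0] = 6; result = True)

[12, 5, 25]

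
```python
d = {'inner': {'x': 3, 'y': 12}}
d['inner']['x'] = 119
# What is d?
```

After line 1: d = {'inner': {'x': 3, 'y': 12}}
After line 2 (inner x overwritten): d = {'inner': {'x': 119, 'y': 12}}

{'inner': {'x': 119, 'y': 12}}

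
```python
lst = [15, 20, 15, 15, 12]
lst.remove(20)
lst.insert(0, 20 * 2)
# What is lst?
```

After line 1: lst = [15, 20, 15, 15, 12]
After line 2 (remove first 20): lst = [15, 15, 15, 12]
After line 3 (insert 40 at index 0): lst = [40, 15, 15, 15, 12]

[40, 15, 15, 15, 12]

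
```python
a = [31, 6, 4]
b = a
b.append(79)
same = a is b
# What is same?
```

After line 1: a = [31, 6, 4]
After line 2 (b = a is an alias, same object): a = [31, 6, 4], b = [31, 6, 4]
After line 3 (b.append mutates the shared list): a = [31, 6, 4, 79], b = [31, 6, 4, 79]
After line 4 (same = a is b; same object -> True): same = True

True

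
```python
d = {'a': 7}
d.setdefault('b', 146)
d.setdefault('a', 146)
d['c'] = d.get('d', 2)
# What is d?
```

After line 1: d = {'a': 7}
After line 2 (setdefault adds 'b'=146): d = {'a': 7, 'b': 146}
After line 3 (setdefault 'a' no-op, already exists): d = {'a': 7, 'b': 146}
After line 4 (get('d', 2) returns default since 'd' not in d): d = {'a': 7, 'b': 146, 'c': 2}

{'a': 7, 'b': 146, 'c': 2}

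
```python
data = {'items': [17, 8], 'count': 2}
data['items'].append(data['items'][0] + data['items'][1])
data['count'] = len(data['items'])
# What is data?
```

After line 1: data = {'items': [17, 8], 'count': 2}
After line 2 (append 17 + 8 = 25): data = {'items': [17, 8, 25], 'count': 2}
After line 3 (count = len(items) = 3): data = {'items': [17, 8, 25], 'count': 3}

{'items': [17, 8, 25], 'count': 3}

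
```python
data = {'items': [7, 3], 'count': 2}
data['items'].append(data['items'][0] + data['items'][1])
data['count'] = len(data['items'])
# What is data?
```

After line 1: data = {'items': [7, 3], 'count': 2}
After line 2 (append 7 + 3 = 10): data = {'items': [7, 3, 10], 'count': 2}
After line 3 (count = len(items) = 3): data = {'items': [7, 3, 10], 'count': 3}

{'items': [7, 3, 10], 'count': 3}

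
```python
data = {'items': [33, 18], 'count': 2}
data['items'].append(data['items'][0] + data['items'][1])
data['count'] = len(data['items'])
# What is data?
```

After line 1: data = {'items': [33, 18], 'count': 2}
After line 2 (append 33 + 18 = 51): data = {'items': [33, 18, 51], 'count': 2}
After line 3 (count = len(items) = 3): data = {'items': [33, 18, 51], 'count': 3}

{'items': [33, 18, 51], 'count': 3}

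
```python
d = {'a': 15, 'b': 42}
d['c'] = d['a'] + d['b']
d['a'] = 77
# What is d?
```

After line 1: d = {'a': 15, 'b': 42}
After line 2 (d['c'] = 15 + 42): d = {'a': 15, 'b': 42, 'c': 57}
After line 3: d = {'a': 77, 'b': 42, 'c': 57}

{'a': 77, 'b': 42, 'c': 57}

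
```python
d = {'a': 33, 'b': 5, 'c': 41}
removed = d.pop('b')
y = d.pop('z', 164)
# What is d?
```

After line 1: d = {'a': 33, 'b': 5, 'c': 41}
After line 2 (pop 'b' returns 5): d = {'a': 33, 'c': 41}, removed = 5
After line 3 (pop 'z' missing, returns default 164): d = {'a': 33, 'c': 41}, y = 164

{'a': 33, 'c': 41}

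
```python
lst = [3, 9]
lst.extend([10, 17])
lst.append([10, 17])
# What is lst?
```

After line 1: lst = [3, 9]
After line 2 (extend unpacks [10, 17]): lst = [3, 9, 10, 17]
After line 3 (append adds [10, 17] as single element): lst = [3, 9, 10, 17, [10, 17]]

[3, 9, 10, 17, [10, 17]]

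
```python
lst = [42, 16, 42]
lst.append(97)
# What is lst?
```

[42, 16, 42, 97]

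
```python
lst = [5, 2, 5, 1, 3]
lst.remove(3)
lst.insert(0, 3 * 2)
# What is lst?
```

After line 1: lst = [5, 2, 5, 1, 3]
After line 2 (remove first 3): lst = [5, 2, 5, 1]
After line 3 (insert 6 at index 0): lst = [6, 5, 2, 5, 1]

[6, 5, 2, 5, 1]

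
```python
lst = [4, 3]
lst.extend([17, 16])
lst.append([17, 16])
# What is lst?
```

After line 1: lst = [4, 3]
After line 2 (extend unpacks [17, 16]): lst = [4, 3, 17, 16]
After line 3 (append adds [17, 16] as single element): lst = [4, 3, 17, 16, [17, 16]]

[4, 3, 17, 16, [17, 16]]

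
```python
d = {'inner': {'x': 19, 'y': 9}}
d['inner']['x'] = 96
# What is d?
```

After line 1: d = {'inner': {'x': 19, 'y': 9}}
After line 2 (inner x overwritten): d = {'inner': {'x': 96, 'y': 9}}

{'inner': {'x': 96, 'y': 9}}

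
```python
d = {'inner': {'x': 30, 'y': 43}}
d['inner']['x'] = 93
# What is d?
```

After line 1: d = {'inner': {'x': 30, 'y': 43}}
After line 2 (inner x overwritten): d = {'inner': {'x': 93, 'y': 43}}

{'inner': {'x': 93, 'y': 43}}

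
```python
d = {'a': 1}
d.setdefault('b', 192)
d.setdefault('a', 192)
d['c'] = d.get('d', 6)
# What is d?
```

After line 1: d = {'a': 1}
After line 2 (setdefault adds 'b'=192): d = {'a': 1, 'b': 192}
After line 3 (setdefault 'a' no-op, already exists): d = {'a': 1, 'b': 192}
After line 4 (get('d', 6) returns default since 'd' not in d): d = {'a': 1, 'b': 192, 'c': 6}

{'a': 1, 'b': 192, 'c': 6}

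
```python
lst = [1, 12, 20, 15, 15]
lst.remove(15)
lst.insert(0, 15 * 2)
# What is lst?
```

After line 1: lst = [1, 12, 20, 15, 15]
After line 2 (remove first 15): lst = [1, 12, 20, 15]
After line 3 (insert 30 at index 0): lst = [30, 1, 12, 20, 15]

[30, 1, 12, 20, 15]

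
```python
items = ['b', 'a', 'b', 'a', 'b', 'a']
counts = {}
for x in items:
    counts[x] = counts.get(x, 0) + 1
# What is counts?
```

Initial: counts = {}, items = ['b', 'a', 'b', 'a', 'b', 'a']
See 'b': counts = {'b': 1}
See 'a': counts = {'b': 1, 'a': 1}
See 'b': counts = {'b': 2, 'a': 1}
See 'a': counts = {'b': 2, 'a': 2}
See 'b': counts = {'b': 3, 'a': 2}
See 'a': counts = {'b': 3, 'a': 3}

{'b': 3, 'a': 3}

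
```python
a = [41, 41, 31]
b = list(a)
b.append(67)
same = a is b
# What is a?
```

After line 1: a = [41, 41, 31]
After line 2 (b = list(a) is a shallow copy, new object): a = [41, 41, 31], b = [41, 41, 31]
After line 3 (append only mutates b): a = [41, 41, 31], b = [41, 41, 31, 67]
After line 4 (same = a is b; different objects -> False): same = False

[41, 41, 31]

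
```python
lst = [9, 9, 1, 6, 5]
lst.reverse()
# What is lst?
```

[5, 6, 1, 9, 9]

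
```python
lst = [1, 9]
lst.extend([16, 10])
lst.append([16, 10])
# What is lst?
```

After line 1: lst = [1, 9]
After line 2 (extend unpacks [16, 10]): lst = [1, 9, 16, 10]
After line 3 (append adds [16, 10] as single element): lst = [1, 9, 16, 10, [16, 10]]

[1, 9, 16, 10, [16, 10]]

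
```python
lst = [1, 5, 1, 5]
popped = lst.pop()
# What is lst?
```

[1, 5, 1]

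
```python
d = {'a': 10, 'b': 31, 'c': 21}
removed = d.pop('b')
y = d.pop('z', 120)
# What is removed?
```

After line 1: d = {'a': 10, 'b': 31, 'c': 21}
After line 2 (pop 'b' returns 31): d = {'a': 10, 'c': 21}, removed = 31
After line 3 (pop 'z' missing, returns default 120): d = {'a': 10, 'c': 21}, y = 120

31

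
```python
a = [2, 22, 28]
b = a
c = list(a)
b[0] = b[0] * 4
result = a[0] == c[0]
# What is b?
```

After line 1: a = [2, 22, 28]
After line 2 (b = a, alias): a = [2, 22, 28], b = [2, 22, 28]
After line 3 (c = list(a) is a copy, new object): c = [2, 22, 28]
After line 4 (b[0] = 2 * 4 = 8; mutates shared a/b): a = b = [8, 22, 28], c = [2, 22, 28]
After line 5 (a[0] = 8, c[0] = 2; result = False)

[8, 22, 28]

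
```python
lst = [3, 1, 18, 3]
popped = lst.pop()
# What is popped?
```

3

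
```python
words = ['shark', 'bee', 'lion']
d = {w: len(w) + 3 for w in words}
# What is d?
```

{'shark': 8, 'bee': 6, 'lion': 7}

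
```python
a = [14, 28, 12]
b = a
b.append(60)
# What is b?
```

After line 1: a = [14, 28, 12]
After line 2 (b = a is an alias, same object): a = [14, 28, 12], b = [14, 28, 12]
After line 3 (b.append mutates the shared list): a = [14, 28, 12, 60], b = [14, 28, 12, 60]

[14, 28, 12, 60]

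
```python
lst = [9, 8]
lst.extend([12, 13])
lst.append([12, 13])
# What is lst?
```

After line 1: lst = [9, 8]
After line 2 (extend unpacks [12, 13]): lst = [9, 8, 12, 13]
After line 3 (append adds [12, 13] as single element): lst = [9, 8, 12, 13, [12, 13]]

[9, 8, 12, 13, [12, 13]]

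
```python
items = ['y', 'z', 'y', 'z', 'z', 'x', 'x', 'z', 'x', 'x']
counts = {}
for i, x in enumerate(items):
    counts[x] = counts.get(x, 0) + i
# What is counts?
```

Initial: counts = {}, items = ['y', 'z', 'y', 'z', 'z', 'x', 'x', 'z', 'x', 'x']
i=0, x='y': counts = {'y': 0}
i=1, x='z': counts = {'y': 0, 'z': 1}
i=2, x='y': counts = {'y': 2, 'z': 1}
i=3, x='z': counts = {'y': 2, 'z': 4}
i=4, x='z': counts = {'y': 2, 'z': 8}
i=5, x='x': counts = {'y': 2, 'z': 8, 'x': 5}
i=6, x='x': counts = {'y': 2, 'z': 8, 'x': 11}
i=7, x='z': counts = {'y': 2, 'z': 15, 'x': 11}
i=8, x='x': counts = {'y': 2, 'z': 15, 'x': 19}
i=9, x='x': counts = {'y': 2, 'z': 15, 'x': 28}

{'y': 2, 'z': 15, 'x': 28}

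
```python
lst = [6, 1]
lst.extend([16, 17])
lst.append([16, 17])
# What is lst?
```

After line 1: lst = [6, 1]
After line 2 (extend unpacks [16, 17]): lst = [6, 1, 16, 17]
After line 3 (append adds [16, 17] as single element): lst = [6, 1, 16, 17, [16, 17]]

[6, 1, 16, 17, [16, 17]]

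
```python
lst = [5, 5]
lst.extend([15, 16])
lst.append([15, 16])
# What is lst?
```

After line 1: lst = [5, 5]
After line 2 (extend unpacks [15, 16]): lst = [5, 5, 15, 16]
After line 3 (append adds [15, 16] as single element): lst = [5, 5, 15, 16, [15, 16]]

[5, 5, 15, 16, [15, 16]]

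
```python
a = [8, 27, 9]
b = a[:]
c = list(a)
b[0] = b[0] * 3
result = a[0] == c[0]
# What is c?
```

After line 1: a = [8, 27, 9]
After line 2 (b = a[:], copy): a = [8, 27, 9], b = [8, 27, 9]
After line 3 (c = list(a) is a copy, new object): c = [8, 27, 9]
After line 4 (b[0] = 8 * 3 = 24; only b mutates (copy)): a = [8, 27, 9], b = [24, 27, 9], c = [8, 27, 9]
After line 5 (a[0] = 8, c[0] = 8; result = True)

[8, 27, 9]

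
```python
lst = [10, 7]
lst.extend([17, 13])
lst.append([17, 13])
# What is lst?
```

After line 1: lst = [10, 7]
After line 2 (extend unpacks [17, 13]): lst = [10, 7, 17, 13]
After line 3 (append adds [17, 13] as single element): lst = [10, 7, 17, 13, [17, 13]]

[10, 7, 17, 13, [17, 13]]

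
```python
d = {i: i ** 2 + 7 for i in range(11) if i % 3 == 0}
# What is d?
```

{0: 7, 3: 16, 6: 43, 9: 88}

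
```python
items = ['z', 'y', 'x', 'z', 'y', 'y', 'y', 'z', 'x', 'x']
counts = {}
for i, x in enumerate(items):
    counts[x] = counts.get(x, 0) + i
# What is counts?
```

Initial: counts = {}, items = ['z', 'y', 'x', 'z', 'y', 'y', 'y', 'z', 'x', 'x']
i=0, x='z': counts = {'z': 0}
i=1, x='y': counts = {'z': 0, 'y': 1}
i=2, x='x': counts = {'z': 0, 'y': 1, 'x': 2}
i=3, x='z': counts = {'z': 3, 'y': 1, 'x': 2}
i=4, x='y': counts = {'z': 3, 'y': 5, 'x': 2}
i=5, x='y': counts = {'z': 3, 'y': 10, 'x': 2}
i=6, x='y': counts = {'z': 3, 'y': 16, 'x': 2}
i=7, x='z': counts = {'z': 10, 'y': 16, 'x': 2}
i=8, x='x': counts = {'z': 10, 'y': 16, 'x': 10}
i=9, x='x': counts = {'z': 10, 'y': 16, 'x': 19}

{'z': 10, 'y': 16, 'x': 19}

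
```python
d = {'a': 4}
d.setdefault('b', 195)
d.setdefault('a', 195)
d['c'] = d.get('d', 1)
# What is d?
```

After line 1: d = {'a': 4}
After line 2 (setdefault adds 'b'=195): d = {'a': 4, 'b': 195}
After line 3 (setdefault 'a' no-op, already exists): d = {'a': 4, 'b': 195}
After line 4 (get('d', 1) returns default since 'd' not in d): d = {'a': 4, 'b': 195, 'c': 1}

{'a': 4, 'b': 195, 'c': 1}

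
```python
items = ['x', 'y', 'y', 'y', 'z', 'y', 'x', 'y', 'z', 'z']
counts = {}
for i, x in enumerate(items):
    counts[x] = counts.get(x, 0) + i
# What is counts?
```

Initial: counts = {}, items = ['x', 'y', 'y', 'y', 'z', 'y', 'x', 'y', 'z', 'z']
i=0, x='x': counts = {'x': 0}
i=1, x='y': counts = {'x': 0, 'y': 1}
i=2, x='y': counts = {'x': 0, 'y': 3}
i=3, x='y': counts = {'x': 0, 'y': 6}
i=4, x='z': counts = {'x': 0, 'y': 6, 'z': 4}
i=5, x='y': counts = {'x': 0, 'y': 11, 'z': 4}
i=6, x='x': counts = {'x': 6, 'y': 11, 'z': 4}
i=7, x='y': counts = {'x': 6, 'y': 18, 'z': 4}
i=8, x='z': counts = {'x': 6, 'y': 18, 'z': 12}
i=9, x='z': counts = {'x': 6, 'y': 18, 'z': 21}

{'x': 6, 'y': 18, 'z': 21}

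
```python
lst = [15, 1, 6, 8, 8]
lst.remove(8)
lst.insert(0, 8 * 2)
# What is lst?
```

After line 1: lst = [15, 1, 6, 8, 8]
After line 2 (remove first 8): lst = [15, 1, 6, 8]
After line 3 (insert 16 at index 0): lst = [16, 15, 1, 6, 8]

[16, 15, 1, 6, 8]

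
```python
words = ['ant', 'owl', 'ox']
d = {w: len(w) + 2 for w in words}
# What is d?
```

{'ant': 5, 'owl': 5, 'ox': 4}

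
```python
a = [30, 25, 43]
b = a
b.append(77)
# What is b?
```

After line 1: a = [30, 25, 43]
After line 2 (b = a is an alias, same object): a = [30, 25, 43], b = [30, 25, 43]
After line 3 (b.append mutates the shared list): a = [30, 25, 43, 77], b = [30, 25, 43, 77]

[30, 25, 43, 77]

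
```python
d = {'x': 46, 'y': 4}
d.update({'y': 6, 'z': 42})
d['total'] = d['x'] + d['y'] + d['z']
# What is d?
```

After line 1: d = {'x': 46, 'y': 4}
After line 2 (y overwritten, z added): d = {'x': 46, 'y': 6, 'z': 42}
After line 3 (total = 46 + 6 + 42 = 94): d = {'x': 46, 'y': 6, 'z': 42, 'total': 94}

{'x': 46, 'y': 6, 'z': 42, 'total': 94}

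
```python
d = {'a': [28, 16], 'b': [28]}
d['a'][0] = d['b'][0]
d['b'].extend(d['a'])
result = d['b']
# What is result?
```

After line 1: d = {'a': [28, 16], 'b': [28]}
After line 2 (a[0] = b[0] = 28): d = {'a': [28, 16], 'b': [28]}
After line 3 (b.extend(a) appends [28, 16]): d = {'a': [28, 16], 'b': [28, 28, 16]}
After line 4: result = d['b'] = [28, 28, 16]

[28, 28, 16]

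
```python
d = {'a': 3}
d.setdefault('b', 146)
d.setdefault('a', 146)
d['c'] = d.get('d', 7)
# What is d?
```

After line 1: d = {'a': 3}
After line 2 (setdefault adds 'b'=146): d = {'a': 3, 'b': 146}
After line 3 (setdefault 'a' no-op, already exists): d = {'a': 3, 'b': 146}
After line 4 (get('d', 7) returns default since 'd' not in d): d = {'a': 3, 'b': 146, 'c': 7}

{'a': 3, 'b': 146, 'c': 7}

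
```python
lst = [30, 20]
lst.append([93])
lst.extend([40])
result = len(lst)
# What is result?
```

After line 1: lst = [30, 20]
After line 2 (append adds [93] as single element): lst = [30, 20, [93]]
After line 3 (extend unpacks [40], adds 40): lst = [30, 20, [93], 40]
After line 4: result = len(lst) = 4

4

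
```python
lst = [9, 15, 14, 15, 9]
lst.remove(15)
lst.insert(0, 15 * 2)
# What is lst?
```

After line 1: lst = [9, 15, 14, 15, 9]
After line 2 (remove first 15): lst = [9, 14, 15, 9]
After line 3 (insert 30 at index 0): lst = [30, 9, 14, 15, 9]

[30, 9, 14, 15, 9]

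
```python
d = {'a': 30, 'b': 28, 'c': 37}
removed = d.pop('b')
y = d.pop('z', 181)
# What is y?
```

After line 1: d = {'a': 30, 'b': 28, 'c': 37}
After line 2 (pop 'b' returns 28): d = {'a': 30, 'c': 37}, removed = 28
After line 3 (pop 'z' missing, returns default 181): d = {'a': 30, 'c': 37}, y = 181

181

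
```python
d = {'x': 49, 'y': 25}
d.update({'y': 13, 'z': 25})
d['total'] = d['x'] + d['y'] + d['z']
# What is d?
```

After line 1: d = {'x': 49, 'y': 25}
After line 2 (y overwritten, z added): d = {'x': 49, 'y': 13, 'z': 25}
After line 3 (total = 49 + 13 + 25 = 87): d = {'x': 49, 'y': 13, 'z': 25, 'total': 87}

{'x': 49, 'y': 13, 'z': 25, 'total': 87}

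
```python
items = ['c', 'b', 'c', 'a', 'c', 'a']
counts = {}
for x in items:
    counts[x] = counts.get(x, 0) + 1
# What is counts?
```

Initial: counts = {}, items = ['c', 'b', 'c', 'a', 'c', 'a']
See 'c': counts = {'c': 1}
See 'b': counts = {'c': 1, 'b': 1}
See 'c': counts = {'c': 2, 'b': 1}
See 'a': counts = {'c': 2, 'b': 1, 'a': 1}
See 'c': counts = {'c': 3, 'b': 1, 'a': 1}
See 'a': counts = {'c': 3, 'b': 1, 'a': 2}

{'c': 3, 'b': 1, 'a': 2}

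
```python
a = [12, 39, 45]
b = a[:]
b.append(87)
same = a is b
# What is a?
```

After line 1: a = [12, 39, 45]
After line 2 (b = a[:] is a shallow copy, new object): a = [12, 39, 45], b = [12, 39, 45]
After line 3 (append only mutates b): a = [12, 39, 45], b = [12, 39, 45, 87]
After line 4 (same = a is b; different objects -> False): same = False

[12, 39, 45]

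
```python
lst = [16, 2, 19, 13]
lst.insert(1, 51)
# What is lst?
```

[16, 51, 2, 19, 13]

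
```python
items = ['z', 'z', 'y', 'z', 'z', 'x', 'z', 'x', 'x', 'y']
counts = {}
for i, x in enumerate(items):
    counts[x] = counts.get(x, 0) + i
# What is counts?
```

Initial: counts = {}, items = ['z', 'z', 'y', 'z', 'z', 'x', 'z', 'x', 'x', 'y']
i=0, x='z': counts = {'z': 0}
i=1, x='z': counts = {'z': 1}
i=2, x='y': counts = {'z': 1, 'y': 2}
i=3, x='z': counts = {'z': 4, 'y': 2}
i=4, x='z': counts = {'z': 8, 'y': 2}
i=5, x='x': counts = {'z': 8, 'y': 2, 'x': 5}
i=6, x='z': counts = {'z': 14, 'y': 2, 'x': 5}
i=7, x='x': counts = {'z': 14, 'y': 2, 'x': 12}
i=8, x='x': counts = {'z': 14, 'y': 2, 'x': 20}
i=9, x='y': counts = {'z': 14, 'y': 11, 'x': 20}

{'z': 14, 'y': 11, 'x': 20}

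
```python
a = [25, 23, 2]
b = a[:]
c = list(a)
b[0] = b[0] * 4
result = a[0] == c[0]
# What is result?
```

After line 1: a = [25, 23, 2]
After line 2 (b = a[:], copy): a = [25, 23, 2], b = [25, 23, 2]
After line 3 (c = list(a) is a copy, new object): c = [25, 23, 2]
After line 4 (b[0] = 25 * 4 = 100; only b mutates (copy)): a = [25, 23, 2], b = [100, 23, 2], c = [25, 23, 2]
After line 5 (a[0] = 25, c[0] = 25; result = True)

True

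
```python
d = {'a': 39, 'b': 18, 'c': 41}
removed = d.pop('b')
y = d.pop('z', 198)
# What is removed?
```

After line 1: d = {'a': 39, 'b': 18, 'c': 41}
After line 2 (pop 'b' returns 18): d = {'a': 39, 'c': 41}, removed = 18
After line 3 (pop 'z' missing, returns default 198): d = {'a': 39, 'c': 41}, y = 198

18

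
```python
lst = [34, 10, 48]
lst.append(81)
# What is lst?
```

[34, 10, 48, 81]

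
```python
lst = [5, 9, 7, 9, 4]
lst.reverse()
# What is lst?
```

[4, 9, 7, 9, 5]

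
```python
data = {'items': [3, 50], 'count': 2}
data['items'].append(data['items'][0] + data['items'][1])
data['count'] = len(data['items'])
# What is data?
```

After line 1: data = {'items': [3, 50], 'count': 2}
After line 2 (append 3 + 50 = 53): data = {'items': [3, 50, 53], 'count': 2}
After line 3 (count = len(items) = 3): data = {'items': [3, 50, 53], 'count': 3}

{'items': [3, 50, 53], 'count': 3}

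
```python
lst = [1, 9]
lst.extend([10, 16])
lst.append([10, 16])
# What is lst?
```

After line 1: lst = [1, 9]
After line 2 (extend unpacks [10, 16]): lst = [1, 9, 10, 16]
After line 3 (append adds [10, 16] as single element): lst = [1, 9, 10, 16, [10, 16]]

[1, 9, 10, 16, [10, 16]]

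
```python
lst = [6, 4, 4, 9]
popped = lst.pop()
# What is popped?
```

9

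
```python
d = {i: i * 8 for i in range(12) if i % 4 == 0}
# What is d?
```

{0: 0, 4: 32, 8: 64}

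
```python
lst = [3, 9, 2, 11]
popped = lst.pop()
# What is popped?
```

11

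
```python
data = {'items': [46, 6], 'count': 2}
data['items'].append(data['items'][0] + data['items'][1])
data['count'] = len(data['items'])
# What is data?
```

After line 1: data = {'items': [46, 6], 'count': 2}
After line 2 (append 46 + 6 = 52): data = {'items': [46, 6, 52], 'count': 2}
After line 3 (count = len(items) = 3): data = {'items': [46, 6, 52], 'count': 3}

{'items': [46, 6, 52], 'count': 3}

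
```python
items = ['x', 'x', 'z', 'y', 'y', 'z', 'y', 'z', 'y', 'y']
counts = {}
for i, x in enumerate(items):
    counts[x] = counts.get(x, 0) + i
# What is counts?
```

Initial: counts = {}, items = ['x', 'x', 'z', 'y', 'y', 'z', 'y', 'z', 'y', 'y']
i=0, x='x': counts = {'x': 0}
i=1, x='x': counts = {'x': 1}
i=2, x='z': counts = {'x': 1, 'z': 2}
i=3, x='y': counts = {'x': 1, 'z': 2, 'y': 3}
i=4, x='y': counts = {'x': 1, 'z': 2, 'y': 7}
i=5, x='z': counts = {'x': 1, 'z': 7, 'y': 7}
i=6, x='y': counts = {'x': 1, 'z': 7, 'y': 13}
i=7, x='z': counts = {'x': 1, 'z': 14, 'y': 13}
i=8, x='y': counts = {'x': 1, 'z': 14, 'y': 21}
i=9, x='y': counts = {'x': 1, 'z': 14, 'y': 30}

{'x': 1, 'z': 14, 'y': 30}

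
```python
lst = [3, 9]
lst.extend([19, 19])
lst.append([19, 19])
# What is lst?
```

After line 1: lst = [3, 9]
After line 2 (extend unpacks [19, 19]): lst = [3, 9, 19, 19]
After line 3 (append adds [19, 19] as single element): lst = [3, 9, 19, 19, [19, 19]]

[3, 9, 19, 19, [19, 19]]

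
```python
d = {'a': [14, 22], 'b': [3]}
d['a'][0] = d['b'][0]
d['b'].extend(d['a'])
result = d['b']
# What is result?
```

After line 1: d = {'a': [14, 22], 'b': [3]}
After line 2 (a[0] = b[0] = 3): d = {'a': [3, 22], 'b': [3]}
After line 3 (b.extend(a) appends [3, 22]): d = {'a': [3, 22], 'b': [3, 3, 22]}
After line 4: result = d['b'] = [3, 3, 22]

[3, 3, 22]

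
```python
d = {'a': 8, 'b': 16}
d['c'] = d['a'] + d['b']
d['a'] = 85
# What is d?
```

After line 1: d = {'a': 8, 'b': 16}
After line 2 (d['c'] = 8 + 16): d = {'a': 8, 'b': 16, 'c': 24}
After line 3: d = {'a': 85, 'b': 16, 'c': 24}

{'a': 85, 'b': 16, 'c': 24}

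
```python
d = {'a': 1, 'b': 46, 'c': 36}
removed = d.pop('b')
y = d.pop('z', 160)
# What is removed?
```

After line 1: d = {'a': 1, 'b': 46, 'c': 36}
After line 2 (pop 'b' returns 46): d = {'a': 1, 'c': 36}, removed = 46
After line 3 (pop 'z' missing, returns default 160): d = {'a': 1, 'c': 36}, y = 160

46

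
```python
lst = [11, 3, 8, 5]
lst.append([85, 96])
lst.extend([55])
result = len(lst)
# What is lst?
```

After line 1: lst = [11, 3, 8, 5]
After line 2 (append adds [85, 96] as single element): lst = [11, 3, 8, 5, [85, 96]]
After line 3 (extend unpacks [55], adds 55): lst = [11, 3, 8, 5, [85, 96], 55]
After line 4: result = len(lst) = 6

[11, 3, 8, 5, [85, 96], 55]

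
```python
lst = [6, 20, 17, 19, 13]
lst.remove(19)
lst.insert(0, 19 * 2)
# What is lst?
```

After line 1: lst = [6, 20, 17, 19, 13]
After line 2 (remove first 19): lst = [6, 20, 17, 13]
After line 3 (insert 38 at index 0): lst = [38, 6, 20, 17, 13]

[38, 6, 20, 17, 13]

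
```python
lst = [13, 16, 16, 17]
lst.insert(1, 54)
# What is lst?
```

[13, 54, 16, 16, 17]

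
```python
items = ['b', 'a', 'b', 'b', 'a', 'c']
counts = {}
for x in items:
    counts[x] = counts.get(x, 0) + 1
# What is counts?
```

Initial: counts = {}, items = ['b', 'a', 'b', 'b', 'a', 'c']
See 'b': counts = {'b': 1}
See 'a': counts = {'b': 1, 'a': 1}
See 'b': counts = {'b': 2, 'a': 1}
See 'b': counts = {'b': 3, 'a': 1}
See 'a': counts = {'b': 3, 'a': 2}
See 'c': counts = {'b': 3, 'a': 2, 'c': 1}

{'b': 3, 'a': 2, 'c': 1}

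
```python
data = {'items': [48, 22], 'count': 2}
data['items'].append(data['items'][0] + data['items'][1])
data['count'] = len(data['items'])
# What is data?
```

After line 1: data = {'items': [48, 22], 'count': 2}
After line 2 (append 48 + 22 = 70): data = {'items': [48, 22, 70], 'count': 2}
After line 3 (count = len(items) = 3): data = {'items': [48, 22, 70], 'count': 3}

{'items': [48, 22, 70], 'count': 3}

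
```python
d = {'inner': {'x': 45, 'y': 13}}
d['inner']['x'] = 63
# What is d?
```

After line 1: d = {'inner': {'x': 45, 'y': 13}}
After line 2 (inner x overwritten): d = {'inner': {'x': 63, 'y': 13}}

{'inner': {'x': 63, 'y': 13}}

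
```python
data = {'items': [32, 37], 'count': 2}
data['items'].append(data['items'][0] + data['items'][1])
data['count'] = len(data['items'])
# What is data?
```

After line 1: data = {'items': [32, 37], 'count': 2}
After line 2 (append 32 + 37 = 69): data = {'items': [32, 37, 69], 'count': 2}
After line 3 (count = len(items) = 3): data = {'items': [32, 37, 69], 'count': 3}

{'items': [32, 37, 69], 'count': 3}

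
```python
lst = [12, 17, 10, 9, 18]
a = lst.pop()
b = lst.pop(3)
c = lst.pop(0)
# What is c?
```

After line 1: lst = [12, 17, 10, 9, 18]
After line 2 (pop() -> a = 18): lst = [12, 17, 10, 9]
After line 3 (pop(3) -> b = 9): lst = [12, 17, 10]
After line 4 (pop(0) -> c = 12): lst = [17, 10]

12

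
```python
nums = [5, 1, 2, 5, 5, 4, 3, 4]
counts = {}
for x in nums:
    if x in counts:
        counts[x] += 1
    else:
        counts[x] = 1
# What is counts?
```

Initial: counts = {}, nums = [5, 1, 2, 5, 5, 4, 3, 4]
See 5: counts = {5: 1}
See 1: counts = {5: 1, 1: 1}
See 2: counts = {5: 1, 1: 1, 2: 1}
See 5: counts = {5: 2, 1: 1, 2: 1}
See 5: counts = {5: 3, 1: 1, 2: 1}
See 4: counts = {5: 3, 1: 1, 2: 1, 4: 1}
See 3: counts = {5: 3, 1: 1, 2: 1, 4: 1, 3: 1}
See 4: counts = {5: 3, 1: 1, 2: 1, 4: 2, 3: 1}

{5: 3, 1: 1, 2: 1, 4: 2, 3: 1}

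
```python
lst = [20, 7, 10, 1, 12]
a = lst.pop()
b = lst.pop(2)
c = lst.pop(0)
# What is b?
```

After line 1: lst = [20, 7, 10, 1, 12]
After line 2 (pop() -> a = 12): lst = [20, 7, 10, 1]
After line 3 (pop(2) -> b = 10): lst = [20, 7, 1]
After line 4 (pop(0) -> c = 20): lst = [7, 1]

10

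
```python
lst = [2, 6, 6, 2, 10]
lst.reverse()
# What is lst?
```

[10, 2, 6, 6, 2]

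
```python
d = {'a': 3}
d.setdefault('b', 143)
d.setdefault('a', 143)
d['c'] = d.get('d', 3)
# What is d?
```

After line 1: d = {'a': 3}
After line 2 (setdefault adds 'b'=143): d = {'a': 3, 'b': 143}
After line 3 (setdefault 'a' no-op, already exists): d = {'a': 3, 'b': 143}
After line 4 (get('d', 3) returns default since 'd' not in d): d = {'a': 3, 'b': 143, 'c': 3}

{'a': 3, 'b': 143, 'c': 3}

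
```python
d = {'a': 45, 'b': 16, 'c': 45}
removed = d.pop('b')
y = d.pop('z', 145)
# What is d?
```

After line 1: d = {'a': 45, 'b': 16, 'c': 45}
After line 2 (pop 'b' returns 16): d = {'a': 45, 'c': 45}, removed = 16
After line 3 (pop 'z' missing, returns default 145): d = {'a': 45, 'c': 45}, y = 145

{'a': 45, 'c': 45}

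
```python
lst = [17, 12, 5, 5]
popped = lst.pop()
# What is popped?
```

5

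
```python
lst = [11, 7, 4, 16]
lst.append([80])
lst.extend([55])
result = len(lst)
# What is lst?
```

After line 1: lst = [11, 7, 4, 16]
After line 2 (append adds [80] as single element): lst = [11, 7, 4, 16, [80]]
After line 3 (extend unpacks [55], adds 55): lst = [11, 7, 4, 16, [80], 55]
After line 4: result = len(lst) = 6

[11, 7, 4, 16, [80], 55]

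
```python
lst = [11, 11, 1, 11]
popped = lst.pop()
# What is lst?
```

[11, 11, 1]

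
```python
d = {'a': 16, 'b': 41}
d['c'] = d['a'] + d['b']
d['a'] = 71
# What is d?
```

After line 1: d = {'a': 16, 'b': 41}
After line 2 (d['c'] = 16 + 41): d = {'a': 16, 'b': 41, 'c': 57}
After line 3: d = {'a': 71, 'b': 41, 'c': 57}

{'a': 71, 'b': 41, 'c': 57}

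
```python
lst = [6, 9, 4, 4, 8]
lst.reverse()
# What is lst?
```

[8, 4, 4, 9, 6]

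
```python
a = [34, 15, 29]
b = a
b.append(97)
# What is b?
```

After line 1: a = [34, 15, 29]
After line 2 (b = a is an alias, same object): a = [34, 15, 29], b = [34, 15, 29]
After line 3 (b.append mutates the shared list): a = [34, 15, 29, 97], b = [34, 15, 29, 97]

[34, 15, 29, 97]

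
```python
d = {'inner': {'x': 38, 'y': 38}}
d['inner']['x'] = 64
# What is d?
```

After line 1: d = {'inner': {'x': 38, 'y': 38}}
After line 2 (inner x overwritten): d = {'inner': {'x': 64, 'y': 38}}

{'inner': {'x': 64, 'y': 38}}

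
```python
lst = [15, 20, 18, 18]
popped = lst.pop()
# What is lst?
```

[15, 20, 18]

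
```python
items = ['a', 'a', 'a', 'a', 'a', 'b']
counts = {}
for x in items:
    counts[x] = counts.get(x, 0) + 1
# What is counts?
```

Initial: counts = {}, items = ['a', 'a', 'a', 'a', 'a', 'b']
See 'a': counts = {'a': 1}
See 'a': counts = {'a': 2}
See 'a': counts = {'a': 3}
See 'a': counts = {'a': 4}
See 'a': counts = {'a': 5}
See 'b': counts = {'a': 5, 'b': 1}

{'a': 5, 'b': 1}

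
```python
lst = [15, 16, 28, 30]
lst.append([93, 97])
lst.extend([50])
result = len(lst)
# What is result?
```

After line 1: lst = [15, 16, 28, 30]
After line 2 (append adds [93, 97] as single element): lst = [15, 16, 28, 30, [93, 97]]
After line 3 (extend unpacks [50], adds 50): lst = [15, 16, 28, 30, [93, 97], 50]
After line 4: result = len(lst) = 6

6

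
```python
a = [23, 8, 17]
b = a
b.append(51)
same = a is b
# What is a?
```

After line 1: a = [23, 8, 17]
After line 2 (b = a is an alias, same object): a = [23, 8, 17], b = [23, 8, 17]
After line 3 (b.append mutates the shared list): a = [23, 8, 17, 51], b = [23, 8, 17, 51]
After line 4 (same = a is b; same object -> True): same = True

[23, 8, 17, 51]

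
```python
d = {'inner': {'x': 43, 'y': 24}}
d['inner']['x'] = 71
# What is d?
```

After line 1: d = {'inner': {'x': 43, 'y': 24}}
After line 2 (inner x overwritten): d = {'inner': {'x': 71, 'y': 24}}

{'inner': {'x': 71, 'y': 24}}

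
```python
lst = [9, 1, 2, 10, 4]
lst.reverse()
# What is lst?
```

[4, 10, 2, 1, 9]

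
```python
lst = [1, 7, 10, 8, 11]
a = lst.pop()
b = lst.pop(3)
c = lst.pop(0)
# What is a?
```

After line 1: lst = [1, 7, 10, 8, 11]
After line 2 (pop() -> a = 11): lst = [1, 7, 10, 8]
After line 3 (pop(3) -> b = 8): lst = [1, 7, 10]
After line 4 (pop(0) -> c = 1): lst = [7, 10]

11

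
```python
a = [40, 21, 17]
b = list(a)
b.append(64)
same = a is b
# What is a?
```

After line 1: a = [40, 21, 17]
After line 2 (b = list(a) is a shallow copy, new object): a = [40, 21, 17], b = [40, 21, 17]
After line 3 (append only mutates b): a = [40, 21, 17], b = [40, 21, 17, 64]
After line 4 (same = a is b; different objects -> False): same = False

[40, 21, 17]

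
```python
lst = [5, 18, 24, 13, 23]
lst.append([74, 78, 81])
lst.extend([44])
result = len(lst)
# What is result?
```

After line 1: lst = [5, 18, 24, 13, 23]
After line 2 (append adds [74, 78, 81] as single element): lst = [5, 18, 24, 13, 23, [74, 78, 81]]
After line 3 (extend unpacks [44], adds 44): lst = [5, 18, 24, 13, 23, [74, 78, 81], 44]
After line 4: result = len(lst) = 7

7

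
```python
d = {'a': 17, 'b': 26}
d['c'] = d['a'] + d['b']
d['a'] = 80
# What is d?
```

After line 1: d = {'a': 17, 'b': 26}
After line 2 (d['c'] = 17 + 26): d = {'a': 17, 'b': 26, 'c': 43}
After line 3: d = {'a': 80, 'b': 26, 'c': 43}

{'a': 80, 'b': 26, 'c': 43}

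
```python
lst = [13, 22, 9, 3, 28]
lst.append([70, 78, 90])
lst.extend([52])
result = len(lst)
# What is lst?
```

After line 1: lst = [13, 22, 9, 3, 28]
After line 2 (append adds [70, 78, 90] as single element): lst = [13, 22, 9, 3, 28, [70, 78, 90]]
After line 3 (extend unpacks [52], adds 52): lst = [13, 22, 9, 3, 28, [70, 78, 90], 52]
After line 4: result = len(lst) = 7

[13, 22, 9, 3, 28, [70, 78, 90], 52]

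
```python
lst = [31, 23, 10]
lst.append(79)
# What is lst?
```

[31, 23, 10, 79]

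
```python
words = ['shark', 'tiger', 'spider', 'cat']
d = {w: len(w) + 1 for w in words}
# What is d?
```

{'shark': 6, 'tiger': 6, 'spider': 7, 'cat': 4}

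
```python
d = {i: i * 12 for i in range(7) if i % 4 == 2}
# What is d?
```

{2: 24, 6: 72}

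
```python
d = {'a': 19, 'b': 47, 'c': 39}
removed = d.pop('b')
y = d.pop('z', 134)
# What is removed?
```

After line 1: d = {'a': 19, 'b': 47, 'c': 39}
After line 2 (pop 'b' returns 47): d = {'a': 19, 'c': 39}, removed = 47
After line 3 (pop 'z' missing, returns default 134): d = {'a': 19, 'c': 39}, y = 134

47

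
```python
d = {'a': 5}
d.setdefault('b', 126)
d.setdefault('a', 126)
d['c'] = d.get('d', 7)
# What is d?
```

After line 1: d = {'a': 5}
After line 2 (setdefault adds 'b'=126): d = {'a': 5, 'b': 126}
After line 3 (setdefault 'a' no-op, already exists): d = {'a': 5, 'b': 126}
After line 4 (get('d', 7) returns default since 'd' not in d): d = {'a': 5, 'b': 126, 'c': 7}

{'a': 5, 'b': 126, 'c': 7}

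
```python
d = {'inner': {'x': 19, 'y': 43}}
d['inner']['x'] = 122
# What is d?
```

After line 1: d = {'inner': {'x': 19, 'y': 43}}
After line 2 (inner x overwritten): d = {'inner': {'x': 122, 'y': 43}}

{'inner': {'x': 122, 'y': 43}}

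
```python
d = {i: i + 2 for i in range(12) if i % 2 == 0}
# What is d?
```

{0: 2, 2: 4, 4: 6, 6: 8, 8: 10, 10: 12}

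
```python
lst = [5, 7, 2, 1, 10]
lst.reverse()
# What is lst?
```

[10, 1, 2, 7, 5]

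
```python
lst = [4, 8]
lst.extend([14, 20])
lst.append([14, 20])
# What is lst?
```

After line 1: lst = [4, 8]
After line 2 (extend unpacks [14, 20]): lst = [4, 8, 14, 20]
After line 3 (append adds [14, 20] as single element): lst = [4, 8, 14, 20, [14, 20]]

[4, 8, 14, 20, [14, 20]]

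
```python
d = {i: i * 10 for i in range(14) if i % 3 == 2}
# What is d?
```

{2: 20, 5: 50, 8: 80, 11: 110}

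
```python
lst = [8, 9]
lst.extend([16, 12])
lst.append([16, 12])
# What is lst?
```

After line 1: lst = [8, 9]
After line 2 (extend unpacks [16, 12]): lst = [8, 9, 16, 12]
After line 3 (append adds [16, 12] as single element): lst = [8, 9, 16, 12, [16, 12]]

[8, 9, 16, 12, [16, 12]]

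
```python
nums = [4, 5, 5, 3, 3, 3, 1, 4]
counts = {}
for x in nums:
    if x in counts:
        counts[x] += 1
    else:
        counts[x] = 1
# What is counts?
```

Initial: counts = {}, nums = [4, 5, 5, 3, 3, 3, 1, 4]
See 4: counts = {4: 1}
See 5: counts = {4: 1, 5: 1}
See 5: counts = {4: 1, 5: 2}
See 3: counts = {4: 1, 5: 2, 3: 1}
See 3: counts = {4: 1, 5: 2, 3: 2}
See 3: counts = {4: 1, 5: 2, 3: 3}
See 1: counts = {4: 1, 5: 2, 3: 3, 1: 1}
See 4: counts = {4: 2, 5: 2, 3: 3, 1: 1}

{4: 2, 5: 2, 3: 3, 1: 1}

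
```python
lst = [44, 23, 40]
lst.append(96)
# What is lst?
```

[44, 23, 40, 96]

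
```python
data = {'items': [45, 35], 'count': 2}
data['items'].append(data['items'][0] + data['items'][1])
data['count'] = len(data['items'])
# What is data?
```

After line 1: data = {'items': [45, 35], 'count': 2}
After line 2 (append 45 + 35 = 80): data = {'items': [45, 35, 80], 'count': 2}
After line 3 (count = len(items) = 3): data = {'items': [45, 35, 80], 'count': 3}

{'items': [45, 35, 80], 'count': 3}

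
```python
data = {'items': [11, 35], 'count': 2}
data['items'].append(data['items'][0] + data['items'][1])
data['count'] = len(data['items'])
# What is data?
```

After line 1: data = {'items': [11, 35], 'count': 2}
After line 2 (append 11 + 35 = 46): data = {'items': [11, 35, 46], 'count': 2}
After line 3 (count = len(items) = 3): data = {'items': [11, 35, 46], 'count': 3}

{'items': [11, 35, 46], 'count': 3}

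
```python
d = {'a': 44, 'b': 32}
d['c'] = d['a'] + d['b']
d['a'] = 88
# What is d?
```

After line 1: d = {'a': 44, 'b': 32}
After line 2 (d['c'] = 44 + 32): d = {'a': 44, 'b': 32, 'c': 76}
After line 3: d = {'a': 88, 'b': 32, 'c': 76}

{'a': 88, 'b': 32, 'c': 76}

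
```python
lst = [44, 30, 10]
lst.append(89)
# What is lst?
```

[44, 30, 10, 89]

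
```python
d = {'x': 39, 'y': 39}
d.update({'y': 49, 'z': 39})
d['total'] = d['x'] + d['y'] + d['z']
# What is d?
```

After line 1: d = {'x': 39, 'y': 39}
After line 2 (y overwritten, z added): d = {'x': 39, 'y': 49, 'z': 39}
After line 3 (total = 39 + 49 + 39 = 127): d = {'x': 39, 'y': 49, 'z': 39, 'total': 127}

{'x': 39, 'y': 49, 'z': 39, 'total': 127}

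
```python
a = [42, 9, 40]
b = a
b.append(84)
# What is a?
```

After line 1: a = [42, 9, 40]
After line 2 (b = a is an alias, same object): a = [42, 9, 40], b = [42, 9, 40]
After line 3 (b.append mutates the shared list): a = [42, 9, 40, 84], b = [42, 9, 40, 84]

[42, 9, 40, 84]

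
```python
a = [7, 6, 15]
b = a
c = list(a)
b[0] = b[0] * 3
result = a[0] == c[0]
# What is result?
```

After line 1: a = [7, 6, 15]
After line 2 (b = a, alias): a = [7, 6, 15], b = [7, 6, 15]
After line 3 (c = list(a) is a copy, new object): c = [7, 6, 15]
After line 4 (b[0] = 7 * 3 = 21; mutates shared a/b): a = b = [21, 6, 15], c = [7, 6, 15]
After line 5 (a[0] = 21, c[0] = 7; result = False)

False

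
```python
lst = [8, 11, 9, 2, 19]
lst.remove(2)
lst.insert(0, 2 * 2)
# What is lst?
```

After line 1: lst = [8, 11, 9, 2, 19]
After line 2 (remove first 2): lst = [8, 11, 9, 19]
After line 3 (insert 4 at index 0): lst = [4, 8, 11, 9, 19]

[4, 8, 11, 9, 19]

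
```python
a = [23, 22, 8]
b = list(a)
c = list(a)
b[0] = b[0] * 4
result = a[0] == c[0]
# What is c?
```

After line 1: a = [23, 22, 8]
After line 2 (b = list(a), copy): a = [23, 22, 8], b = [23, 22, 8]
After line 3 (c = list(a) is a copy, new object): c = [23, 22, 8]
After line 4 (b[0] = 23 * 4 = 92; only b mutates (copy)): a = [23, 22, 8], b = [92, 22, 8], c = [23, 22, 8]
After line 5 (a[0] = 23, c[0] = 23; result = True)

[23, 22, 8]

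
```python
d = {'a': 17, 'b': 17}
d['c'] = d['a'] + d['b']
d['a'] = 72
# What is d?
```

After line 1: d = {'a': 17, 'b': 17}
After line 2 (d['c'] = 17 + 17): d = {'a': 17, 'b': 17, 'c': 34}
After line 3: d = {'a': 72, 'b': 17, 'c': 34}

{'a': 72, 'b': 17, 'c': 34}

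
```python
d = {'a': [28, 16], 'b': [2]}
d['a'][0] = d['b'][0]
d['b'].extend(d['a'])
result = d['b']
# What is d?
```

After line 1: d = {'a': [28, 16], 'b': [2]}
After line 2 (a[0] = b[0] = 2): d = {'a': [2, 16], 'b': [2]}
After line 3 (b.extend(a) appends [2, 16]): d = {'a': [2, 16], 'b': [2, 2, 16]}
After line 4: result = d['b'] = [2, 2, 16]

{'a': [2, 16], 'b': [2, 2, 16]}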